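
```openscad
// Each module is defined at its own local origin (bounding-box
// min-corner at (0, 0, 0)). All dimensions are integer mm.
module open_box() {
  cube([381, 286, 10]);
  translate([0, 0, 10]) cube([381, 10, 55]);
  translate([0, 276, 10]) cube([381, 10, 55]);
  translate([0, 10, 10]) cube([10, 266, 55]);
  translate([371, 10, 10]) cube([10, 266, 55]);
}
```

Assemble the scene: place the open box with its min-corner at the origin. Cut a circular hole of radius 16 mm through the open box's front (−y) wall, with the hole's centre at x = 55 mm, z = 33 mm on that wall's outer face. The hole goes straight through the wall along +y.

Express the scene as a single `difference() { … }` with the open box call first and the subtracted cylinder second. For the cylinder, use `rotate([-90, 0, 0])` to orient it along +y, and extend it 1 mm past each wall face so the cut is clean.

difference() {
  open_box();
  translate([55, -1, 33]) rotate([-90, 0, 0]) cylinder(h = 12, r = 16);
}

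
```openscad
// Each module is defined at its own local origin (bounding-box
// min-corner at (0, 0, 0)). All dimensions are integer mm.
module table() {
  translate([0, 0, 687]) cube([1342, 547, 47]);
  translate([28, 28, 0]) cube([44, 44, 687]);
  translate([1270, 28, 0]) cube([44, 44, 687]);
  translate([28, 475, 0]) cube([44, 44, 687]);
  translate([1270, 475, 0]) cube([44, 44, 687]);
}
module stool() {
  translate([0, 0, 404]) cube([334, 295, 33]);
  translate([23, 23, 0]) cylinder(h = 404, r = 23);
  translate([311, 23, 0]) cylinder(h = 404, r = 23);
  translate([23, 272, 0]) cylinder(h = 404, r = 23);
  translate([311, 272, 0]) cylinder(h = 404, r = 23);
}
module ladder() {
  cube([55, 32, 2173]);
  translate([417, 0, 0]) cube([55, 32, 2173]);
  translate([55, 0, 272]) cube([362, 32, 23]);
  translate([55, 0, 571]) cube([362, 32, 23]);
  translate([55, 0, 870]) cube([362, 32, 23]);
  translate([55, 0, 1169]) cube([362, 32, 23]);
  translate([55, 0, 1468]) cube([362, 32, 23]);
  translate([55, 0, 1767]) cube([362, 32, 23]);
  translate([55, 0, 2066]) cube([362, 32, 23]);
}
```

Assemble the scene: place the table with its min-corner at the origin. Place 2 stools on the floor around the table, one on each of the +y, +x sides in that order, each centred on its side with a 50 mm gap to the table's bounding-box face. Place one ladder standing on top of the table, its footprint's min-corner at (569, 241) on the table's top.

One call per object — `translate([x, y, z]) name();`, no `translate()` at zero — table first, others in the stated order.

table();
translate([504, 597, 0]) stool();
translate([1392, 126, 0]) stool();
translate([569, 241, 734]) ladder();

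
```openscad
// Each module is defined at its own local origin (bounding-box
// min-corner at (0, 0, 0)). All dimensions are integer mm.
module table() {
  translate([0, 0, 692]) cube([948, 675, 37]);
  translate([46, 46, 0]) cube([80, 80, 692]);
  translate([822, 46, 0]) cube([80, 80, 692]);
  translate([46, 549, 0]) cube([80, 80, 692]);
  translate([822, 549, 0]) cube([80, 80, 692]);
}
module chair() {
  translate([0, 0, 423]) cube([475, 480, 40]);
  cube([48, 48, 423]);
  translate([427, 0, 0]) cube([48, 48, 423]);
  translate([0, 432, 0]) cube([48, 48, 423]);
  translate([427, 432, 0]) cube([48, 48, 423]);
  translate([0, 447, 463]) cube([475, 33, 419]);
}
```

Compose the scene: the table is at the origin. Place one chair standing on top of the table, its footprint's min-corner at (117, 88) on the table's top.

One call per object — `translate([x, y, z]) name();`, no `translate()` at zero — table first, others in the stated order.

table();
translate([117, 88, 729]) chair();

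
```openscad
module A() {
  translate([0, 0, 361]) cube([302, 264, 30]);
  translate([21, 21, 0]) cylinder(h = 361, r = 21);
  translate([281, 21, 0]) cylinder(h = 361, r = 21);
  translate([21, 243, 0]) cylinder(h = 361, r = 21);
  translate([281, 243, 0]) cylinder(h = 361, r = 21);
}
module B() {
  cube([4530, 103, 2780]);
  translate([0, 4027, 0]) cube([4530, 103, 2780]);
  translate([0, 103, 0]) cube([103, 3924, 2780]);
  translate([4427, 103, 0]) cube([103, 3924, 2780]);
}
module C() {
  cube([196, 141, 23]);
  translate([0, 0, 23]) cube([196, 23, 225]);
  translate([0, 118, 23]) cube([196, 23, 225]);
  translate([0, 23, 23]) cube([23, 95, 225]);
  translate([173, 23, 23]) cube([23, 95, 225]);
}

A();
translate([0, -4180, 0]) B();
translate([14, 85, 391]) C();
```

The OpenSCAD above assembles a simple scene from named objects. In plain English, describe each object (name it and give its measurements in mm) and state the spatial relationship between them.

A is a four-legged stool. The seat is a 302×264×30 mm slab whose top surface is at z = 391 mm; four round legs, each 42 mm in diameter, run from the floor (z = 0) to the underside of the seat, each leg's axis is inset half a diameter from the nearest pair of seat edges (so the leg's bounding box is flush with the corner).

B is the wall frame of a small rectangular building: four walls, each 2780 mm tall and 103 mm thick, enclosing a footprint 4530 mm (x) by 4130 mm (y) outside-to-outside, with no floor or roof. The front and back walls (the −y and +y sides) span the full width; the two side walls fit between them.

C is an open storage box with external size 196×141×248 mm and wall thickness 23 mm (the base is also 23 mm thick). The base covers the whole footprint; the four walls stand on the base, with the y-facing walls full-width and the x-facing walls fitting between their inner faces.

The house frame is on the floor beside the stool on its −y side. The open box is on top of the stool.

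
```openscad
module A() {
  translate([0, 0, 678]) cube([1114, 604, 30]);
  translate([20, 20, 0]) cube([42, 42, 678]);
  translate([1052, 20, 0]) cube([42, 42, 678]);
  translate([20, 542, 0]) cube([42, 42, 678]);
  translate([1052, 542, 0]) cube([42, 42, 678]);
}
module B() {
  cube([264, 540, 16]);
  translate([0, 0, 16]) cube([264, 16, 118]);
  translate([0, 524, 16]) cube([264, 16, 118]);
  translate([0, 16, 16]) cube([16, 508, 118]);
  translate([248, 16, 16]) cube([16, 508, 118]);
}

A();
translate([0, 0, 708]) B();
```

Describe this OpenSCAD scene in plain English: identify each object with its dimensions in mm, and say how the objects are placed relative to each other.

A is a table with a 1114×604 mm rectangular top, 30 mm thick, top surface at z = 708 mm, supported by four 42×42 mm square legs, each inset 20 mm from the nearest pair of top edges, running from the floor.

B is an open storage box with external size 264×540×134 mm and wall thickness 16 mm (the base is also 16 mm thick). The base covers the whole footprint; the four walls stand on the base, with the y-facing walls full-width and the x-facing walls fitting between their inner faces.

The open box is on top of the table.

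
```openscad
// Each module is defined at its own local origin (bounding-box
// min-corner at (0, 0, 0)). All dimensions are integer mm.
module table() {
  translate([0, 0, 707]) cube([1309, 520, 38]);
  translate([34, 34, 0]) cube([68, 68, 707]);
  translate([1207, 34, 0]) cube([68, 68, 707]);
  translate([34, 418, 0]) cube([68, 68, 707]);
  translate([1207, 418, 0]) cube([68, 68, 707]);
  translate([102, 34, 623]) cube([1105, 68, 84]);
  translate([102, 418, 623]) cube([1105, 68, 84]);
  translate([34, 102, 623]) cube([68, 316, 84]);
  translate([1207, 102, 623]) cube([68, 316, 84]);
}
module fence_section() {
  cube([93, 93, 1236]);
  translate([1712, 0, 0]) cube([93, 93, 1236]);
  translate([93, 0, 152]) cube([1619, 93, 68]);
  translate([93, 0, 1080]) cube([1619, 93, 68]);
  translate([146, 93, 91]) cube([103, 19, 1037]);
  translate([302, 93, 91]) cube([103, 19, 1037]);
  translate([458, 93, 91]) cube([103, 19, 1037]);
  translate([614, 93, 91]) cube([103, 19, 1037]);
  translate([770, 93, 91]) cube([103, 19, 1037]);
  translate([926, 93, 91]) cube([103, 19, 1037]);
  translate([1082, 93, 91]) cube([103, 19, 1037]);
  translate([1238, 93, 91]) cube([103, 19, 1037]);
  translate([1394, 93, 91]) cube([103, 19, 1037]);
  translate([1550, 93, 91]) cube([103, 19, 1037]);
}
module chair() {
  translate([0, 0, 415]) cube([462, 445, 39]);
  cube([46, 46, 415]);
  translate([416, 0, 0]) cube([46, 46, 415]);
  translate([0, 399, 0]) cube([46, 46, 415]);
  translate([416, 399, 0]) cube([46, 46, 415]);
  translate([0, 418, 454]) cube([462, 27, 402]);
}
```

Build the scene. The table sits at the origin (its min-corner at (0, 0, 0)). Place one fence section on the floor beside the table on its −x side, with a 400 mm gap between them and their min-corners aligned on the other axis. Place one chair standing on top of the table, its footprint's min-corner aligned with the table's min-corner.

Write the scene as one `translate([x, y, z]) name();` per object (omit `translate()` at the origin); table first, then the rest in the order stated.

table();
translate([-2205, 0, 0]) fence_section();
translate([0, 0, 745]) chair();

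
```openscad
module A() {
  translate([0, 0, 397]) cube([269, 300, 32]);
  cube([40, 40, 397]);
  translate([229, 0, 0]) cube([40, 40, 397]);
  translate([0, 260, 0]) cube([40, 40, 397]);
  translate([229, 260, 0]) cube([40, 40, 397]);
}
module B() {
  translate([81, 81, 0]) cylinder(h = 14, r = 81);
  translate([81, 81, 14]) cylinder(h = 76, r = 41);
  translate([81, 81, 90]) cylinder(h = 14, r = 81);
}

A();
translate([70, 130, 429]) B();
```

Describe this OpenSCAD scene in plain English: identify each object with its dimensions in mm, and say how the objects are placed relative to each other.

A is a simple wooden stool: a rectangular seat 269 mm (x) by 300 mm (y), 32 mm thick, top face at z = 429 mm, on four square legs, each 40×40 mm in cross-section. The legs rest on z = 0, each flush with a corner of the seat.

B is a spool: two coaxial disc flanges of radius 81 mm and thickness 14 mm, joined by a core cylinder of radius 41 mm and height 76 mm. The lower flange rests on z = 0 and the three cylinders share a vertical axis.

The spool is on top of the stool.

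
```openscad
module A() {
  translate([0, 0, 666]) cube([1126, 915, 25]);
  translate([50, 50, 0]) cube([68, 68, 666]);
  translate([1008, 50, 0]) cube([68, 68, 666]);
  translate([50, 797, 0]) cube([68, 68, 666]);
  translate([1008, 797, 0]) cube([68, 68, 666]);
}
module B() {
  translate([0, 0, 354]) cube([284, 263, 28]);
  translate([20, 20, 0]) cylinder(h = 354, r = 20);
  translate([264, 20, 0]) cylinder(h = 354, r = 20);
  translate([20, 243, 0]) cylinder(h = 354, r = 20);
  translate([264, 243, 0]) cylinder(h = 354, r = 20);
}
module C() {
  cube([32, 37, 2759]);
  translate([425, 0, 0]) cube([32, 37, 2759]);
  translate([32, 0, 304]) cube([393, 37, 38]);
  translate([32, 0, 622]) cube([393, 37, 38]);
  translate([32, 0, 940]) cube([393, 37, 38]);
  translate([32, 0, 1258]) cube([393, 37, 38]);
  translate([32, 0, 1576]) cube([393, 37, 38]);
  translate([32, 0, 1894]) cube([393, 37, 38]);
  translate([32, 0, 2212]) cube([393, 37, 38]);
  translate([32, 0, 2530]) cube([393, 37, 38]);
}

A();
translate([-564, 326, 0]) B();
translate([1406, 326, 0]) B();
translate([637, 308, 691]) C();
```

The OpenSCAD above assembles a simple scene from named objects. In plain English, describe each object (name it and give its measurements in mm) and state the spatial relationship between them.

A is a table: top 1126 mm (x) × 915 mm (y), 25 mm thick, upper face at z = 691 mm, on four 68×68 mm square legs, each inset 50 mm from the nearest pair of top edges, running from z = 0 to the bottom of the top.

B is a simple wooden stool: a rectangular seat 284 mm (x) by 263 mm (y), 28 mm thick, top face at z = 382 mm, on four round legs, each 40 mm in diameter. The legs rest on z = 0, each leg's axis is inset half a diameter from the nearest pair of seat edges (so the leg's bounding box is flush with the corner).

C is a wooden ladder with two side rails of 32×37 mm section and 2759 mm height, set 457 mm apart overall. Between them run 8 rectangular rungs (37 mm deep, 38 mm thick), front faces flush with the rails' −y face. The bottom of the first rung is 304 mm above the floor and each subsequent rung is 318 mm higher than the one below.

Two stools sit around the table at the −x, +x sides. The ladder is on top of the table.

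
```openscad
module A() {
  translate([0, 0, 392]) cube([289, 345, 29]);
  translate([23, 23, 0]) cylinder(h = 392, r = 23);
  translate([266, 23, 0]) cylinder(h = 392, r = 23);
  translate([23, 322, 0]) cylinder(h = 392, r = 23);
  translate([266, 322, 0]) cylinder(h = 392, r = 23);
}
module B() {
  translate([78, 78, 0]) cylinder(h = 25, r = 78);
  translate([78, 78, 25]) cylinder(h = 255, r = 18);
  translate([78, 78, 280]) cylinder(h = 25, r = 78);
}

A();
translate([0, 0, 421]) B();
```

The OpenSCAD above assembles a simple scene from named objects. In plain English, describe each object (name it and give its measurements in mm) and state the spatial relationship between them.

A is a four-legged stool. The seat is a 289×345×29 mm slab whose top surface is at z = 421 mm; four round legs, each 46 mm in diameter, run from the floor (z = 0) to the underside of the seat, each leg's axis is inset half a diameter from the nearest pair of seat edges (so the leg's bounding box is flush with the corner).

B is a spool: two coaxial disc flanges of radius 78 mm and thickness 25 mm, joined by a core cylinder of radius 18 mm and height 255 mm. The lower flange rests on z = 0 and the three cylinders share a vertical axis.

The spool is on top of the stool.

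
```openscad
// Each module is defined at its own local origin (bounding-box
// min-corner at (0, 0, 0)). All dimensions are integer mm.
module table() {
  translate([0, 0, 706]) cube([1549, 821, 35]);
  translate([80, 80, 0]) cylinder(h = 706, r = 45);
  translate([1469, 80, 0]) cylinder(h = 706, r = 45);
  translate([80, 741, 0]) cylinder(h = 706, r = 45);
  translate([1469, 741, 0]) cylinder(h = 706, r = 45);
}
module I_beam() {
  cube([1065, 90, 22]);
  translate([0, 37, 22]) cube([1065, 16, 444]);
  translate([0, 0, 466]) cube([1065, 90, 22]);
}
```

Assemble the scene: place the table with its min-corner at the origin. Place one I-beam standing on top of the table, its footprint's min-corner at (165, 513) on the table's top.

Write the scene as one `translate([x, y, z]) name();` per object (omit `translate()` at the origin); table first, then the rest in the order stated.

table();
translate([165, 513, 741]) I_beam();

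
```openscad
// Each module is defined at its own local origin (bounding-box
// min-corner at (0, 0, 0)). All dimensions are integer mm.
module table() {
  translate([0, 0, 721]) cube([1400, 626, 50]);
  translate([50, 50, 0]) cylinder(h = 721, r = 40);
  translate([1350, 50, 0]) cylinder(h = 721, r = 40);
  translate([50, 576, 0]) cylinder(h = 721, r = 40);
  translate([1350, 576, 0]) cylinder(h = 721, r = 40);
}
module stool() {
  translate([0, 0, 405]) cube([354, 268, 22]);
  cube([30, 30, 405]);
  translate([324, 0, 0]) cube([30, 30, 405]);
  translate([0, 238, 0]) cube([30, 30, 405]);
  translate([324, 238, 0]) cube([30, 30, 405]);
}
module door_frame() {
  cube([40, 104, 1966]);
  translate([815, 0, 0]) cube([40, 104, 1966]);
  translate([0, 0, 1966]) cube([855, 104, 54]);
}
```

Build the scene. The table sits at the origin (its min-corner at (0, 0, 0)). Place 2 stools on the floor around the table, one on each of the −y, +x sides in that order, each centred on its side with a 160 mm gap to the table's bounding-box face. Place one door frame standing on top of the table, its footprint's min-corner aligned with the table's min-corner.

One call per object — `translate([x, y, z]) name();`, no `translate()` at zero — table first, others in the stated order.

table();
translate([523, -428, 0]) stool();
translate([1560, 179, 0]) stool();
translate([0, 0, 771]) door_frame();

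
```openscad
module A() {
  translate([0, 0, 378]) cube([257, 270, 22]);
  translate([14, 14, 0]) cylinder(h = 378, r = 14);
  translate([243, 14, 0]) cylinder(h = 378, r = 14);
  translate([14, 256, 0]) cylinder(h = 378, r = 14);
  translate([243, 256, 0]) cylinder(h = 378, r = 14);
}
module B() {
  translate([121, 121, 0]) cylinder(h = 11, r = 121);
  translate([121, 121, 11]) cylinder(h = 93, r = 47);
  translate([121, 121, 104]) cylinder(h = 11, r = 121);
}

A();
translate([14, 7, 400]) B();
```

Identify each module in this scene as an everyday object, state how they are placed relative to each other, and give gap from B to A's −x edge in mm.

The spool's min-x is at 14; the stool's min-x is 0; gap = 14 mm.

A is a stool. B is a spool. The spool is on top of the stool. The gap from the spool to the stool's −x edge is 14 mm.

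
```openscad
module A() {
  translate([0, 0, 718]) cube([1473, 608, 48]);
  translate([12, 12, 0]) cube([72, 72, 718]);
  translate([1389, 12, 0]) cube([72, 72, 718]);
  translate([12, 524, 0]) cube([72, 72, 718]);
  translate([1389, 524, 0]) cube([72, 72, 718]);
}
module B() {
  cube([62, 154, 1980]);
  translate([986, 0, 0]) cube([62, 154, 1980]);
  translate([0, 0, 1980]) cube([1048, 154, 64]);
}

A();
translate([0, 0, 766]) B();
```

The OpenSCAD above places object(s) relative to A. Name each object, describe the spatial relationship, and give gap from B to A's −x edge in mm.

The door frame's min-x is at 0; the table's min-x is 0; gap = 0 mm.

A is a table. B is a door frame. The door frame is on top of the table. The gap from the door frame to the table's −x edge is 0 mm.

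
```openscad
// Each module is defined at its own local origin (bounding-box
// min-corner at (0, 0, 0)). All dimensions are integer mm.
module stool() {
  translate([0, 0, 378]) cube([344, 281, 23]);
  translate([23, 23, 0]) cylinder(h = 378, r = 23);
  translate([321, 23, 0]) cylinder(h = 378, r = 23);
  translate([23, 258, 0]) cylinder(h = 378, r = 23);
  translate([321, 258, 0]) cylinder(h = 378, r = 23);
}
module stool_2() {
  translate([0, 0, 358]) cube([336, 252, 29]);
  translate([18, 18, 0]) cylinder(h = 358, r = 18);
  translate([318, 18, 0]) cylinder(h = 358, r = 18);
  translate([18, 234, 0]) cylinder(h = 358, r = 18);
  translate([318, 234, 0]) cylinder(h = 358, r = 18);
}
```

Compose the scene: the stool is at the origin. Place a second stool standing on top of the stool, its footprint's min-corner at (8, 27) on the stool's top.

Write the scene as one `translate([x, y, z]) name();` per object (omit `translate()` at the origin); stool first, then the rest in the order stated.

stool();
translate([8, 27, 401]) stool_2();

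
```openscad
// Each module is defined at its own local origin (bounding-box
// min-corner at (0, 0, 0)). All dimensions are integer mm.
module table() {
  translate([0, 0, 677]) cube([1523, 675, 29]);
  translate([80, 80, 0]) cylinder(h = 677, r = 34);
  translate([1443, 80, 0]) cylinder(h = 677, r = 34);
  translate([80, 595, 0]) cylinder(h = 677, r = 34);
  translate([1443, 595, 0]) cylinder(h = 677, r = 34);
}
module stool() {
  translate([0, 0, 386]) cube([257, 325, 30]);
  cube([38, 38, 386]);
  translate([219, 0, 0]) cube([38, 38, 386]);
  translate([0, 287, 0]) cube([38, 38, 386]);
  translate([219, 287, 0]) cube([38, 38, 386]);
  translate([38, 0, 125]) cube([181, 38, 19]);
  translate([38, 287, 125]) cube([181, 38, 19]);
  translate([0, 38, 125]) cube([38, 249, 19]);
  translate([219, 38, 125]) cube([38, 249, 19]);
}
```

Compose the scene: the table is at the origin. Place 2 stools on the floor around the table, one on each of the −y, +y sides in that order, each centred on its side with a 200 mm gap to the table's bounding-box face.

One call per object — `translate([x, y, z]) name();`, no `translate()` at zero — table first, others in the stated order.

table();
translate([633, -525, 0]) stool();
translate([633, 875, 0]) stool();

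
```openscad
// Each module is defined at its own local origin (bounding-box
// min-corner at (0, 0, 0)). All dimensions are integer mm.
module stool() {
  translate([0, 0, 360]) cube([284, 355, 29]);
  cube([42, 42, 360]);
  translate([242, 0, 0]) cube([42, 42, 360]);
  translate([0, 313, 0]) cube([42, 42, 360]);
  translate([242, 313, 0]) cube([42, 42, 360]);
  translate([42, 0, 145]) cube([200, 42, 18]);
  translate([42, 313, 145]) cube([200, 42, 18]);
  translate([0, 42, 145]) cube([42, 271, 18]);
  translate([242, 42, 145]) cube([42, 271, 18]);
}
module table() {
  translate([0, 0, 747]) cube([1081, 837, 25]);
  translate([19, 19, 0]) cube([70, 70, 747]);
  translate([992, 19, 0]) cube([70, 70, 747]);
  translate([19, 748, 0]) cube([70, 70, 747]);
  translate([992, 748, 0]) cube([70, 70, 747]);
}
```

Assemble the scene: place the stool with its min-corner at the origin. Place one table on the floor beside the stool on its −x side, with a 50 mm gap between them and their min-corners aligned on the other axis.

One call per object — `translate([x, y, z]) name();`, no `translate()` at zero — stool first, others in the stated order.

stool();
translate([-1131, 0, 0]) table();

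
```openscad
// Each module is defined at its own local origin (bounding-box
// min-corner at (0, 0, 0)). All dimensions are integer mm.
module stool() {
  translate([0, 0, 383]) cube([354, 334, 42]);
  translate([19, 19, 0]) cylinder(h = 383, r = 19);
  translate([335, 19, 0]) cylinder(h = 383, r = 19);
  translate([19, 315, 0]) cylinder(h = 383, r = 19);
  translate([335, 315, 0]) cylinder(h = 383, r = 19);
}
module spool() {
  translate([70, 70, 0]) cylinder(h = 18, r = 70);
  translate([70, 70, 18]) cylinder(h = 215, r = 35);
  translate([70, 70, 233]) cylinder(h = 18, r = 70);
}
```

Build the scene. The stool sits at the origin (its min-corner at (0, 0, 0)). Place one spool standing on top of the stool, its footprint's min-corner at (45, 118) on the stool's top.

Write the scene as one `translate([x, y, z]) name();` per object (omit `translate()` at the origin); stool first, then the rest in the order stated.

stool();
translate([45, 118, 425]) spool();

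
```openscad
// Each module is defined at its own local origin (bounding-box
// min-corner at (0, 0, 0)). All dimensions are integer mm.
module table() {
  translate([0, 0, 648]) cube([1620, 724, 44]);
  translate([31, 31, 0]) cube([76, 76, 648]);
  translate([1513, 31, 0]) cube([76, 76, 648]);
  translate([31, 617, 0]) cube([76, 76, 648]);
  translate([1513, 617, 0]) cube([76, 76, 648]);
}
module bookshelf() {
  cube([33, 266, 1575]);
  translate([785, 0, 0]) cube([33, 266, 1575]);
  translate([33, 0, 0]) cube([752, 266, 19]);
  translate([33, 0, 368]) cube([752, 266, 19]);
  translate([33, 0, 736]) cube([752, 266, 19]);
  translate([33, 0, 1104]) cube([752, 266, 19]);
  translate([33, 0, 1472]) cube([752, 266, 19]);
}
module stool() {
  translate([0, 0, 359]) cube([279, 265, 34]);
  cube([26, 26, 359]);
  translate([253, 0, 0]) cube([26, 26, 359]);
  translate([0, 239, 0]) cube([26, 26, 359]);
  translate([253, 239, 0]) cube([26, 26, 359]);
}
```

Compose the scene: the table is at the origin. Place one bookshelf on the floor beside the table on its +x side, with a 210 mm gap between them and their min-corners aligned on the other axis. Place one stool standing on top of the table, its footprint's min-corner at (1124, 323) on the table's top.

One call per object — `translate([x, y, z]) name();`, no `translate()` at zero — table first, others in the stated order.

table();
translate([1830, 0, 0]) bookshelf();
translate([1124, 323, 692]) stool();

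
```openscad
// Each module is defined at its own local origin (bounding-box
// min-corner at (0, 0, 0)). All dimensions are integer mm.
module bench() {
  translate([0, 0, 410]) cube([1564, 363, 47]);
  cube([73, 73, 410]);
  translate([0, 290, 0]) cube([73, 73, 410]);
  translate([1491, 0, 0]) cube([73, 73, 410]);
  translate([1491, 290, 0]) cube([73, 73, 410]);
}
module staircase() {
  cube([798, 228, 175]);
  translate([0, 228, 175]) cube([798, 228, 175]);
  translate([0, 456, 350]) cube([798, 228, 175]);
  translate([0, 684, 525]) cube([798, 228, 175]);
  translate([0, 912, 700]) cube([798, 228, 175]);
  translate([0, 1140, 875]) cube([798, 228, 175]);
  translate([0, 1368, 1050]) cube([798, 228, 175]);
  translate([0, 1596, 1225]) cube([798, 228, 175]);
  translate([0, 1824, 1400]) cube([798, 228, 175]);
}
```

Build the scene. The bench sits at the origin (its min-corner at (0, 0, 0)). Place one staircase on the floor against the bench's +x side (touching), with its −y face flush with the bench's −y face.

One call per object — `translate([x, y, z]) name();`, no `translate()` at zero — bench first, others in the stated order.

bench();
translate([1564, 0, 0]) staircase();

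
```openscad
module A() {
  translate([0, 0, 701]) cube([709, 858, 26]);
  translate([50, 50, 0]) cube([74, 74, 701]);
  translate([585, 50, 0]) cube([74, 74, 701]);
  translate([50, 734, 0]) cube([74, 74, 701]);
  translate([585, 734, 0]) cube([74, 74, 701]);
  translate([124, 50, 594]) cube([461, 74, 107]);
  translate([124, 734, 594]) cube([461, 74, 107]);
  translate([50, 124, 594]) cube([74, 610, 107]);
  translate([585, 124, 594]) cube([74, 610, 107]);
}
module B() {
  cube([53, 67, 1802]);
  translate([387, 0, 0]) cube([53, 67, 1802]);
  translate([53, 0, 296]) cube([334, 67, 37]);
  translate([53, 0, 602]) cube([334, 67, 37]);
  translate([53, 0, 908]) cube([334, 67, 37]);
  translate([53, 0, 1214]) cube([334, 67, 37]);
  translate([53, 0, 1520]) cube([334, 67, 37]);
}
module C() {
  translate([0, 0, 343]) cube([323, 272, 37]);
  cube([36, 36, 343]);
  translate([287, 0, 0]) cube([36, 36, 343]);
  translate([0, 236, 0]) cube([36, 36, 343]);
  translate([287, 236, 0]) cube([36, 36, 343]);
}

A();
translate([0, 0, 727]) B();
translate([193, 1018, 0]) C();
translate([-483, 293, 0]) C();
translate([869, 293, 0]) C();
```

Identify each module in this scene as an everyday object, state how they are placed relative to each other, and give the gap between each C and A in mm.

Each stool's nearest face is 160 mm from the table's bounding box.

A is a table. B is a ladder. C is a stool. The ladder is on top of the table. Three stools sit around the table at the +y, −x, +x sides. The gap between each stool and the table is 160 mm.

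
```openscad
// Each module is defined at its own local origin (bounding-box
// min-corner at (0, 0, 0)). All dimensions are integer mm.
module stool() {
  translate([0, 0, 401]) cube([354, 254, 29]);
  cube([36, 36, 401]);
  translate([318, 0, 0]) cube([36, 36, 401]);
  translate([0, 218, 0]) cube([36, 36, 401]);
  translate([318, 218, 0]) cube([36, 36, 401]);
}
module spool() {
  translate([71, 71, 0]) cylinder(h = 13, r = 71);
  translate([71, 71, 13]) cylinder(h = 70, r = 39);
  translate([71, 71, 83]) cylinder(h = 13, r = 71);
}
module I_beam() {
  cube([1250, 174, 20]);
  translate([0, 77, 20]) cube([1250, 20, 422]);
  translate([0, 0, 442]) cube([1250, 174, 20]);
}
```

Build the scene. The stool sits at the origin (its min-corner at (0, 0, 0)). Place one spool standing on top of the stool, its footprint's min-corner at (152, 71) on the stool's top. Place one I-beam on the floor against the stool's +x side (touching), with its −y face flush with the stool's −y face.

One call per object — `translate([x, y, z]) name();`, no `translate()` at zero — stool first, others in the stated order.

stool();
translate([152, 71, 430]) spool();
translate([354, 0, 0]) I_beam();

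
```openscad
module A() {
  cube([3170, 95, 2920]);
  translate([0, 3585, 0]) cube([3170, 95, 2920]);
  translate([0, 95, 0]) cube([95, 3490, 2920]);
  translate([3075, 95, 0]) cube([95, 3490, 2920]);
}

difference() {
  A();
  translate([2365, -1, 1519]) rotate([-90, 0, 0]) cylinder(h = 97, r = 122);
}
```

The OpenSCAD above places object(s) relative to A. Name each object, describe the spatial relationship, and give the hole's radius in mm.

A is a house frame. The house frame has a circular hole through its front wall. The hole's radius is 122 mm.

The subtracted cylinder has r = 122 mm.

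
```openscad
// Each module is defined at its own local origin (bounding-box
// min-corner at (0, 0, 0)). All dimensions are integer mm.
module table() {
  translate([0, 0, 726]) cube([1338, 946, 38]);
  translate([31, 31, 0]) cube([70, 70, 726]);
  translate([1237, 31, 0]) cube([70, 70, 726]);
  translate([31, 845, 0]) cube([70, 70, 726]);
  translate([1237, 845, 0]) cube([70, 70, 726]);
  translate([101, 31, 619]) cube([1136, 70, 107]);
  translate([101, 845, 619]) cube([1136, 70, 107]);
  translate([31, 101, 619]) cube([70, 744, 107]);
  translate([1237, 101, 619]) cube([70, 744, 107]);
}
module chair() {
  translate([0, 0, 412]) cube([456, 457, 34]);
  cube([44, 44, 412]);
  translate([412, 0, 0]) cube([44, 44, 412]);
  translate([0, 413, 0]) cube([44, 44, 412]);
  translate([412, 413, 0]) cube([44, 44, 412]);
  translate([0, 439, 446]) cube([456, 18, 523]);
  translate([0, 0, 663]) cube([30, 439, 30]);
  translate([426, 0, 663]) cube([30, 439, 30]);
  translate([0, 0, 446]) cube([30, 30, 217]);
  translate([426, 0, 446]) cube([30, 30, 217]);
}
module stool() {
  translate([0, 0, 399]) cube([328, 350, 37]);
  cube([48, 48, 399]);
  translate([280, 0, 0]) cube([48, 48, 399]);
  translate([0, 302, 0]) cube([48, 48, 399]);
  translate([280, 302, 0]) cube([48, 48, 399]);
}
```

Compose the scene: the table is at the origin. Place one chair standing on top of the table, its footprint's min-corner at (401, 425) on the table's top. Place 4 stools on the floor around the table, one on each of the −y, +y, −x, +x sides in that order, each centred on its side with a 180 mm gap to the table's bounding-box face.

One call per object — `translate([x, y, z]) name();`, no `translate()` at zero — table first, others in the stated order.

table();
translate([401, 425, 764]) chair();
translate([505, -530, 0]) stool();
translate([505, 1126, 0]) stool();
translate([-508, 298, 0]) stool();
translate([1518, 298, 0]) stool();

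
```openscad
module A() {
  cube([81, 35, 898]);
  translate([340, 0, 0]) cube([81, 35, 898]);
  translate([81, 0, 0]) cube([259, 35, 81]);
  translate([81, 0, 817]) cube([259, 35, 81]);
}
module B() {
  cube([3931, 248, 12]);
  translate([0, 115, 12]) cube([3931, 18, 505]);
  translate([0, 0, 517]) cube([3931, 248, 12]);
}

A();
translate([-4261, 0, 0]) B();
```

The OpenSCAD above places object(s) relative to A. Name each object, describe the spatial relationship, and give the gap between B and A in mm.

The I-beam's nearest face is 330 mm from the picture frame's −x face.

A is a picture frame. B is an I-beam. The I-beam is on the floor beside the picture frame on its −x side. The gap between the I-beam and the picture frame is 330 mm.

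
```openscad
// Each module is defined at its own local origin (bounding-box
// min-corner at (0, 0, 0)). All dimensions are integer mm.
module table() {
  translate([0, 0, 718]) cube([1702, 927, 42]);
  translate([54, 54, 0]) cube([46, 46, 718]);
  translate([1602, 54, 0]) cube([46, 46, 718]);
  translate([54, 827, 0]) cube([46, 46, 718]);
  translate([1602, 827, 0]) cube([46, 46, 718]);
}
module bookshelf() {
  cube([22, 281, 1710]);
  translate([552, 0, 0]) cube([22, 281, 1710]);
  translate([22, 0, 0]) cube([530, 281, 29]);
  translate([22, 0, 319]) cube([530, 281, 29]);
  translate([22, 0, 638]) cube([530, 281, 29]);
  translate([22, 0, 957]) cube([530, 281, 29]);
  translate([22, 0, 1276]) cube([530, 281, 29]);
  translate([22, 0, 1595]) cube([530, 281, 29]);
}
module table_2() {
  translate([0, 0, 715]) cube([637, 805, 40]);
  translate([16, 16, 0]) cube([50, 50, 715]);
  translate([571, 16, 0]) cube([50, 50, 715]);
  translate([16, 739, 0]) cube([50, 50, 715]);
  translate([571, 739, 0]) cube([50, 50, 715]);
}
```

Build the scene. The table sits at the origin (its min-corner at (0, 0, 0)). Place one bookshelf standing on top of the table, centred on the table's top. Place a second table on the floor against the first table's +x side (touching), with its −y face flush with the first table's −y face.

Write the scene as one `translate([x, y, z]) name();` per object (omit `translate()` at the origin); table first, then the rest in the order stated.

table();
translate([564, 323, 760]) bookshelf();
translate([1702, 0, 0]) table_2();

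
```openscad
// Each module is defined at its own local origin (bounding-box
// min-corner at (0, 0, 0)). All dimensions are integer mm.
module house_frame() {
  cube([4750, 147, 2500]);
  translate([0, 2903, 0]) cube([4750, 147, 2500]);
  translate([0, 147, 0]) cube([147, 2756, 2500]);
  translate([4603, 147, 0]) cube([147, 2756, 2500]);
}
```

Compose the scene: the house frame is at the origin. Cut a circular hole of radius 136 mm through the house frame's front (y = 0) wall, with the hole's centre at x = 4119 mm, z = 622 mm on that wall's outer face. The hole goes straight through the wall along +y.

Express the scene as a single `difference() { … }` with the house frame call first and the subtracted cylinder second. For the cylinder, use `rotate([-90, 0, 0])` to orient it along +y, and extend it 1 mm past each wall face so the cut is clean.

difference() {
  house_frame();
  translate([4119, -1, 622]) rotate([-90, 0, 0]) cylinder(h = 149, r = 136);
}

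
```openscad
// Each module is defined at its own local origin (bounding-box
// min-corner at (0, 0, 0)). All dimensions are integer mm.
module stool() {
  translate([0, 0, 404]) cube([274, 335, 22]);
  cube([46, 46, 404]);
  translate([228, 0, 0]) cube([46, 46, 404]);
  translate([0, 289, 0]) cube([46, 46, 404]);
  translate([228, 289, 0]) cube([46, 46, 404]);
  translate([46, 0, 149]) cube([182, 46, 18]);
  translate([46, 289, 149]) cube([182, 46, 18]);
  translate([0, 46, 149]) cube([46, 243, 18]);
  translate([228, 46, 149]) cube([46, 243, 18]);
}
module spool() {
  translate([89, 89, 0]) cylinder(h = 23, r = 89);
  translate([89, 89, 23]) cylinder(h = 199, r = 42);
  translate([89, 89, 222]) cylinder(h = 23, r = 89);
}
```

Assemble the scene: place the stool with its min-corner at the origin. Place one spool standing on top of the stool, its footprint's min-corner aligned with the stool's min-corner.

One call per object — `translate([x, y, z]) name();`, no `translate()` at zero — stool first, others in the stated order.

stool();
translate([0, 0, 426]) spool();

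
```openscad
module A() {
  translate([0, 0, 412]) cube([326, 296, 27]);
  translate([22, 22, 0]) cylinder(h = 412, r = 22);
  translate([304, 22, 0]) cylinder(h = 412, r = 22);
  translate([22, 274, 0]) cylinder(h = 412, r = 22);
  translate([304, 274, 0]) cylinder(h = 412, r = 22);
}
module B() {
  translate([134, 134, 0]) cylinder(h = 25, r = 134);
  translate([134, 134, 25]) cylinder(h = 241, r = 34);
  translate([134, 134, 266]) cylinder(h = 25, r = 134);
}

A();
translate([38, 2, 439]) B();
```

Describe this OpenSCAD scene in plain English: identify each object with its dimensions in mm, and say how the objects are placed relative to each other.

A is a simple wooden stool: a rectangular seat 326 mm (x) by 296 mm (y), 27 mm thick, top face at z = 439 mm, on four round legs, each 44 mm in diameter. The legs rest on z = 0, each leg's axis is inset half a diameter from the nearest pair of seat edges (so the leg's bounding box is flush with the corner).

B is a spool: two coaxial disc flanges of radius 134 mm and thickness 25 mm, joined by a core cylinder of radius 34 mm and height 241 mm. The lower flange rests on z = 0 and the three cylinders share a vertical axis.

The spool is on top of the stool.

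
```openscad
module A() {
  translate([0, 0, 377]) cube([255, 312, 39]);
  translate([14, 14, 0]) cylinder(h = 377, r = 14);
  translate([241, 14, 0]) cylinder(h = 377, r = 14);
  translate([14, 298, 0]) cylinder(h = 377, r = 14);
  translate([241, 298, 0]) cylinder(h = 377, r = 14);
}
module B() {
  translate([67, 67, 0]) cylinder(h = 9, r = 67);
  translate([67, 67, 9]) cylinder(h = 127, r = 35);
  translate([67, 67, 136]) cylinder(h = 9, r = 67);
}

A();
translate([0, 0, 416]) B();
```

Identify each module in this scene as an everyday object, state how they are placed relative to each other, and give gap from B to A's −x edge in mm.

The spool's min-x is at 0; the stool's min-x is 0; gap = 0 mm.

A is a stool. B is a spool. The spool is on top of the stool. The gap from the spool to the stool's −x edge is 0 mm.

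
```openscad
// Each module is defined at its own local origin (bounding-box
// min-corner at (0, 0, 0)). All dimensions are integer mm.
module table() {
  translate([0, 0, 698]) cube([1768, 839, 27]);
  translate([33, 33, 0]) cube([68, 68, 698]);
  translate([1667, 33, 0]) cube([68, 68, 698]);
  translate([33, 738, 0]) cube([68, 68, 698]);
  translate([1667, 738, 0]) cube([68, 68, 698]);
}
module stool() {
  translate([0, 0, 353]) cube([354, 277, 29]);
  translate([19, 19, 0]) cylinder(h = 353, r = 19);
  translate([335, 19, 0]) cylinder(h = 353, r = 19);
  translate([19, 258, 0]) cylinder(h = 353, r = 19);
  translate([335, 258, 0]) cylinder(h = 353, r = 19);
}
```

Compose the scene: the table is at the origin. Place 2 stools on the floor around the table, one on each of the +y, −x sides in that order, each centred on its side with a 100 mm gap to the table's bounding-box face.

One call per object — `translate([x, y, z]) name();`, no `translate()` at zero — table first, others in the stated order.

table();
translate([707, 939, 0]) stool();
translate([-454, 281, 0]) stool();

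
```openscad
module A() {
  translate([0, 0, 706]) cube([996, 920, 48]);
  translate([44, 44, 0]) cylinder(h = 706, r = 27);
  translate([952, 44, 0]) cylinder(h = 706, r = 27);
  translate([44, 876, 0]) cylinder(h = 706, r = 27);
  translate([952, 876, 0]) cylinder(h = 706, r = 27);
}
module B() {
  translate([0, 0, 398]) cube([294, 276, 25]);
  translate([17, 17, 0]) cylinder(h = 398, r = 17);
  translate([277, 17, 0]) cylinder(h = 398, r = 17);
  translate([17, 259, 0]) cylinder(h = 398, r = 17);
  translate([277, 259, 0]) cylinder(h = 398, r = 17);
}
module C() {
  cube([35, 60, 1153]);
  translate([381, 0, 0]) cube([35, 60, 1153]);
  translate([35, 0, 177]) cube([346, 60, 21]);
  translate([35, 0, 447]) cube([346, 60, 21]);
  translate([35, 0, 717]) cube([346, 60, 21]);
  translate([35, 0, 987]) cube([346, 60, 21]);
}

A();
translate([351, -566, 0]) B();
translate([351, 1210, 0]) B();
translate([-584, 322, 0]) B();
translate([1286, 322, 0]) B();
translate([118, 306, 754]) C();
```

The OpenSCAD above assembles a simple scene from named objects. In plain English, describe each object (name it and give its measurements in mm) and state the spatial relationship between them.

A is a rectangular dining table. The top is 996×920×48 mm with its upper surface at z = 754 mm. It stands on four round legs of 54 mm diameter, each leg's bounding box inset 17 mm from the nearest pair of top edges, running from the floor to the underside of the top.

B is a simple wooden stool: a rectangular seat 294 mm (x) by 276 mm (y), 25 mm thick, top face at z = 423 mm, on four round legs, each 34 mm in diameter. The legs rest on z = 0, each leg's axis is inset half a diameter from the nearest pair of seat edges (so the leg's bounding box is flush with the corner).

C is a wooden ladder with two side rails of 35×60 mm section and 1153 mm height, set 416 mm apart overall. Between them run 4 rectangular rungs (60 mm deep, 21 mm thick), front faces flush with the rails' −y face. The bottom of the first rung is 177 mm above the floor and each subsequent rung is 270 mm higher than the one below.

Four stools sit around the table at the −y, +y, −x, +x sides. The ladder is on top of the table.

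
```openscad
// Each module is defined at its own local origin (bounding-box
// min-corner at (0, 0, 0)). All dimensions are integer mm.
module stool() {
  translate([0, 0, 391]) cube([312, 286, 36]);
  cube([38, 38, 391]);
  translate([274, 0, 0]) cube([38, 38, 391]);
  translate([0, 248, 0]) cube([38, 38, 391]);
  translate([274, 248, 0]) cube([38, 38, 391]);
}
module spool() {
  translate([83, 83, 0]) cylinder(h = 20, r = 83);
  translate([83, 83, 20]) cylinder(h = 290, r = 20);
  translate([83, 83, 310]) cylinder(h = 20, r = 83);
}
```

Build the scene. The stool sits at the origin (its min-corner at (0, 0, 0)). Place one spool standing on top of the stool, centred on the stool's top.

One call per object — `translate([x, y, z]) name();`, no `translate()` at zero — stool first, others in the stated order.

stool();
translate([73, 60, 427]) spool();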